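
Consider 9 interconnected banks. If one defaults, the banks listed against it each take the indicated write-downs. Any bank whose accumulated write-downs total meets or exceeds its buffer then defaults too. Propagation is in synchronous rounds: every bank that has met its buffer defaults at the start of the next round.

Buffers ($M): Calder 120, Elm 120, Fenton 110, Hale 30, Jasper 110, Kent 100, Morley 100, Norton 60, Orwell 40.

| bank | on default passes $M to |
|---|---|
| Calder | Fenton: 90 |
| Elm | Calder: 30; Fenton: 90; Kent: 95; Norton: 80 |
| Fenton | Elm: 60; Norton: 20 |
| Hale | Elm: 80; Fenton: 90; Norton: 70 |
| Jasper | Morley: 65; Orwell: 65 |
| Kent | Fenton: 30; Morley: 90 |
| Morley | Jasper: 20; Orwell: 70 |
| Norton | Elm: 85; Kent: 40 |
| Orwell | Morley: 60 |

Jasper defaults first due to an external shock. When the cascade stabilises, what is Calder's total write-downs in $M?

Round 1 — Jasper defaults (initial).
  Morley: +65 → 65 < 100
  Orwell: +65 → 65 ≥ 40
Round 2 — Orwell defaults.
  Morley: +60 → 125 ≥ 100
Round 3 — Morley defaults.
No further defaults.

0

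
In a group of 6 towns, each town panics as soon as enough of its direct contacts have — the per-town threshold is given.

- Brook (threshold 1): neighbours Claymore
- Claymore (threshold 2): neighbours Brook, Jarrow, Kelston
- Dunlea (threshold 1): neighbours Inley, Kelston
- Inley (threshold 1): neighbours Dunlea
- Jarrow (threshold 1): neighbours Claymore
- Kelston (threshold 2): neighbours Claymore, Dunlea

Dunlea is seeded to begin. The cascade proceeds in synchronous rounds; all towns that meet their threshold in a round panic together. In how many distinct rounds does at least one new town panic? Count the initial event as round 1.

2

Round 1 — Dunlea panics (initial).
Round 2 — checking thresholds:
  Inley: 1 of 1 neighbours ≥ 1, panics.
  Kelston: 1 of 2 neighbours < 2, not yet.
Round 3 — no new panics; cascade stops.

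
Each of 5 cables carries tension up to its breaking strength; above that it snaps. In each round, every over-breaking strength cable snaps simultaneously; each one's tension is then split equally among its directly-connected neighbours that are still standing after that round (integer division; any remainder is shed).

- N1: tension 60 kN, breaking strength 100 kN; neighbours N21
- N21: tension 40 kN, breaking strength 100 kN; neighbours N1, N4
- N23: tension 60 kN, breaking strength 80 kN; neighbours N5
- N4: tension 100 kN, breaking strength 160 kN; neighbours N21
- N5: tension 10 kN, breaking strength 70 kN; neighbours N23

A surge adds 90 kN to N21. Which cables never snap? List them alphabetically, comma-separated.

Round 1 — N21 at 130 > 100. N21 snaps.
  N21 sheds 130 kN to N1, N4: 65 each.
    N1: 60+65 = 125 > 100
    N4: 100+65 = 165 > 160
Round 2 — N1, N4 snap.
  N1 sheds 125 kN: no online neighbours, lost.
  N4 sheds 165 kN: no online neighbours, lost.
No further breaks.

N23, N5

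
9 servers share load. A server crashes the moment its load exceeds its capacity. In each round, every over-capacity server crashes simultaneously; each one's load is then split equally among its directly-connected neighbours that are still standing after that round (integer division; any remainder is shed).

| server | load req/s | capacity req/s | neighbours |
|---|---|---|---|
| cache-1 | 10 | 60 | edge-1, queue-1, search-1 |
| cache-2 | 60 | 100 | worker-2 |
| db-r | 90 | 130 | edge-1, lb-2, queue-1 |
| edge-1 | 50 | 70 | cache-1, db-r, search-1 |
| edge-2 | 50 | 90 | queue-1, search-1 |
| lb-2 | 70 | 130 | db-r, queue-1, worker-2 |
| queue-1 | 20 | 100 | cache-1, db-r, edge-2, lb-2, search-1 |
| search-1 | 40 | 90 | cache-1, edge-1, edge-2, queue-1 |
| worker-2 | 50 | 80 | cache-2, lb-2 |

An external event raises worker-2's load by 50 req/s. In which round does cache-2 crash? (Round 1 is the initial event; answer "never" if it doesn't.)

2

Round 1 — worker-2 at 100 > 80. worker-2 crashes.
  worker-2 sheds 100 req/s to cache-2, lb-2: 50 each.
    cache-2: 60+50 = 110 > 100
    lb-2: 70+50 = 120 ≤ 130
Round 2 — cache-2 crashes.
  cache-2 sheds 110 req/s: no online neighbours, lost.
No further crashes.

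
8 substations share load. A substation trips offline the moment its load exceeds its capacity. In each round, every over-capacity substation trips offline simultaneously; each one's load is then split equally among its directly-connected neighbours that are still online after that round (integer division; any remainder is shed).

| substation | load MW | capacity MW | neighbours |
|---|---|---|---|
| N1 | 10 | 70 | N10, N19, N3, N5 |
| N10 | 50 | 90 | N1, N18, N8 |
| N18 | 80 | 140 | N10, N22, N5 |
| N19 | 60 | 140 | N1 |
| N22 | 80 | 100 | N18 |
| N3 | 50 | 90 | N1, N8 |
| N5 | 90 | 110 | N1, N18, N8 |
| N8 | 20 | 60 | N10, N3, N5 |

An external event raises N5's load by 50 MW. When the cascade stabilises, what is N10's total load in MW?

83

Round 1 — N5 at 140 > 110. N5 trips offline.
  N5 sheds 140 MW to N1, N18, N8: 46 each (2 lost).
    N1: 10+46 = 56 ≤ 70
    N18: 80+46 = 126 ≤ 140
    N8: 20+46 = 66 > 60
Round 2 — N8 trips offline.
  N8 sheds 66 MW to N10, N3: 33 each.
    N10: 50+33 = 83 ≤ 90
    N3: 50+33 = 83 ≤ 90
No further trips.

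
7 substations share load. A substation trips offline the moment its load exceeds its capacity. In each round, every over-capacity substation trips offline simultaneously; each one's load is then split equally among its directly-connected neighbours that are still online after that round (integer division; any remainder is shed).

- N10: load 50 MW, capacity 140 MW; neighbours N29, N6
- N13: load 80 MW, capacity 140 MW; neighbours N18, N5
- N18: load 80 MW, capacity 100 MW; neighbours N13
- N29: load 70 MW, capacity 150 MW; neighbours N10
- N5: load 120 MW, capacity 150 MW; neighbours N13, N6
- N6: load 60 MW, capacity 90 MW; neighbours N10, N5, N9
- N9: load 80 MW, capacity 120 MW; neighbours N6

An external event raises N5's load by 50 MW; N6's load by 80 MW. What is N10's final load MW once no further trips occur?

120

Round 1 — N5 at 170 > 150; N6 at 140 > 90. N5, N6 trip offline.
  N5 sheds 170 MW to N13: 170 each.
    N13: 80+170 = 250 > 140
  N6 sheds 140 MW to N10, N9: 70 each.
    N10: 50+70 = 120 ≤ 140
    N9: 80+70 = 150 > 120
Round 2 — N13, N9 trip offline.
  N13 sheds 250 MW to N18: 250 each.
    N18: 80+250 = 330 > 100
  N9 sheds 150 MW: no online neighbours, lost.
Round 3 — N18 trips offline.
  N18 sheds 330 MW: no online neighbours, lost.
No further trips.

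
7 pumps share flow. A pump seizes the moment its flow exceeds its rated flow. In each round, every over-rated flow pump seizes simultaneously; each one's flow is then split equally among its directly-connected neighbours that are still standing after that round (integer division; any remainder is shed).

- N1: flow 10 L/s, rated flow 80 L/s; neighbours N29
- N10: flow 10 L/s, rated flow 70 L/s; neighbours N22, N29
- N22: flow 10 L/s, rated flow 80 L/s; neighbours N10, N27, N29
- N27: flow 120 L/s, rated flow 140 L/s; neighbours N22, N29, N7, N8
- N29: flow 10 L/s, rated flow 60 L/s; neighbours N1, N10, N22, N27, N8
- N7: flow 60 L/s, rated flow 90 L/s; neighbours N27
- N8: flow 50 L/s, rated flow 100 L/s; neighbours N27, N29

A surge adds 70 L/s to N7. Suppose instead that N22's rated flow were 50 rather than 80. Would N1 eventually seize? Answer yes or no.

no

With N22's rated flow at 50:
Round 1 — N7 at 130 > 90. N7 seizes.
  N7 sheds 130 L/s to N27: 130 each.
    N27: 120+130 = 250 > 140
Round 2 — N27 seizes.
  N27 sheds 250 L/s to N22, N29, N8: 83 each (1 lost).
    N22: 10+83 = 93 > 50
    N29: 10+83 = 93 > 60
    N8: 50+83 = 133 > 100
Round 3 — N22, N29, N8 seize.
  N22 sheds 93 L/s to N10: 93 each.
    N10: 10+93 = 103 > 70
  N29 sheds 93 L/s to N1, N10: 46 each (1 lost).
    N1: 10+46 = 56 ≤ 80
    N10: 103+46 = 149 > 70
  N8 sheds 133 L/s: no online neighbours, lost.
Round 4 — N10 seizes.
  N10 sheds 149 L/s: no online neighbours, lost.
No further seizures.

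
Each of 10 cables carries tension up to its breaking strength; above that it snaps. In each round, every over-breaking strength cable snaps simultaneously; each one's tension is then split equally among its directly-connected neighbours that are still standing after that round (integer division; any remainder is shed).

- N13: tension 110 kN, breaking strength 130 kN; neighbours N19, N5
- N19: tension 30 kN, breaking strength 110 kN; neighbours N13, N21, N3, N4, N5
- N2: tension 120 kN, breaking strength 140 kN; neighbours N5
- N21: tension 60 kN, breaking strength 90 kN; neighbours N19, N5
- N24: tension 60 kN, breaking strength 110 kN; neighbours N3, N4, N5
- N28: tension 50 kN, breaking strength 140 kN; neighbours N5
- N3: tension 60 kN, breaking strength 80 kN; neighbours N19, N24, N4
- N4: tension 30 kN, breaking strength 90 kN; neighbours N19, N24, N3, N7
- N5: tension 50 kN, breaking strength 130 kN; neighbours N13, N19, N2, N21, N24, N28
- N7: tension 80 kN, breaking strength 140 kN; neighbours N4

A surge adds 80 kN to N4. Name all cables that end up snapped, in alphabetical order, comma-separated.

Round 1 — N4 at 110 > 90. N4 snaps.
  N4 sheds 110 kN to N19, N24, N3, N7: 27 each (2 lost).
    N19: 30+27 = 57 ≤ 110
    N24: 60+27 = 87 ≤ 110
    N3: 60+27 = 87 > 80
    N7: 80+27 = 107 ≤ 140
Round 2 — N3 snaps.
  N3 sheds 87 kN to N19, N24: 43 each (1 lost).
    N19: 57+43 = 100 ≤ 110
    N24: 87+43 = 130 > 110
Round 3 — N24 snaps.
  N24 sheds 130 kN to N5: 130 each.
    N5: 50+130 = 180 > 130
Round 4 — N5 snaps.
  N5 sheds 180 kN to N13, N19, N2, N21, N28: 36 each.
    N13: 110+36 = 146 > 130
    N19: 100+36 = 136 > 110
    N2: 120+36 = 156 > 140
    N21: 60+36 = 96 > 90
    N28: 50+36 = 86 ≤ 140
Round 5 — N13, N19, N2, N21 snap.
  N13 sheds 146 kN: no online neighbours, lost.
  N19 sheds 136 kN: no online neighbours, lost.
  N2 sheds 156 kN: no online neighbours, lost.
  N21 sheds 96 kN: no online neighbours, lost.
No further breaks.

N13, N19, N2, N21, N24, N3, N4, N5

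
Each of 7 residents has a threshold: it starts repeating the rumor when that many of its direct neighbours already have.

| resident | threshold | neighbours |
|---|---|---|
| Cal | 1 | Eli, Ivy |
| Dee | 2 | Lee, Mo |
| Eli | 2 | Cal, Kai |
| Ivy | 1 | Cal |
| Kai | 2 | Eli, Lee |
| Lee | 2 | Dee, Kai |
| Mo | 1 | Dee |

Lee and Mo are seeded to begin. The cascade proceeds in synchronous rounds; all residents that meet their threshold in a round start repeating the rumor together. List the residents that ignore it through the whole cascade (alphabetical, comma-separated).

Round 1 — Lee, Mo start repeating the rumor (initial).
Round 2 — checking thresholds:
  Dee: 2 of 2 neighbours ≥ 2, starts repeating the rumor.
  Kai: 1 of 2 neighbours < 2, not yet.
Round 3 — no new spreads; cascade stops.

Cal, Eli, Ivy, Kai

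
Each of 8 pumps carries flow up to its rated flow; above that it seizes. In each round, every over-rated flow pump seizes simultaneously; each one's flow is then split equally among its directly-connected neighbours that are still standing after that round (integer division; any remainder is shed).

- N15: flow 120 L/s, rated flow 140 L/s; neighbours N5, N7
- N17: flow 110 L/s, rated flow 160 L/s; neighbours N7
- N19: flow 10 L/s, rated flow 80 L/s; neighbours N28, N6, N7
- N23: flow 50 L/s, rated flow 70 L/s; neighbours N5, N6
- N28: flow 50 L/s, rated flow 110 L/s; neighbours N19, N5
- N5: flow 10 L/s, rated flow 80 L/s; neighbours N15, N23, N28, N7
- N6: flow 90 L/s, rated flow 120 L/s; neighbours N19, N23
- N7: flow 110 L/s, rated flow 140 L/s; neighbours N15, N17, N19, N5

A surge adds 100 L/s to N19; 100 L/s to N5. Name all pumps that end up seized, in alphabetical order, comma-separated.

Round 1 — N19 at 110 > 80; N5 at 110 > 80. N19, N5 seize.
  N19 sheds 110 L/s to N28, N6, N7: 36 each (2 lost).
    N28: 50+36 = 86 ≤ 110
    N6: 90+36 = 126 > 120
    N7: 110+36 = 146 > 140
  N5 sheds 110 L/s to N15, N23, N28, N7: 27 each (2 lost).
    N15: 120+27 = 147 > 140
    N23: 50+27 = 77 > 70
    N28: 86+27 = 113 > 110
    N7: 146+27 = 173 > 140
Round 2 — N15, N23, N28, N6, N7 seize.
  N15 sheds 147 L/s: no online neighbours, lost.
  N23 sheds 77 L/s: no online neighbours, lost.
  N28 sheds 113 L/s: no online neighbours, lost.
  N6 sheds 126 L/s: no online neighbours, lost.
  N7 sheds 173 L/s to N17: 173 each.
    N17: 110+173 = 283 > 160
Round 3 — N17 seizes.
  N17 sheds 283 L/s: no online neighbours, lost.
No further seizures.

N15, N17, N19, N23, N28, N5, N6, N7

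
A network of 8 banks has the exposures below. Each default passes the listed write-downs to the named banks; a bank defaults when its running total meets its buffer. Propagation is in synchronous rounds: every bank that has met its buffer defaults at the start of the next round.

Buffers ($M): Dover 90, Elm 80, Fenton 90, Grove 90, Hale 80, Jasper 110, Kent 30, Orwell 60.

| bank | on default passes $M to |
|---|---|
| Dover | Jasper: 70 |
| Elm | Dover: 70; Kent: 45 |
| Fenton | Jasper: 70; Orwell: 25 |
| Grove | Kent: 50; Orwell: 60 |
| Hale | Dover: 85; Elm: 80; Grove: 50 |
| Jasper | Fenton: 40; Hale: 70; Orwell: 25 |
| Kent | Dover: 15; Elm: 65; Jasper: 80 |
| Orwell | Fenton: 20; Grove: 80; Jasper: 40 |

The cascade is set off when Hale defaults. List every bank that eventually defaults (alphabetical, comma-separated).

Round 1 — Hale defaults (initial).
  Dover: +85 → 85 < 90
  Elm: +80 → 80 ≥ 80
  Grove: +50 → 50 < 90
Round 2 — Elm defaults.
  Dover: +70 → 155 ≥ 90
  Kent: +45 → 45 ≥ 30
Round 3 — Dover, Kent default.
  Jasper: +70+80 → 150 ≥ 110
Round 4 — Jasper defaults.
  Fenton: +40 → 40 < 90
  Orwell: +25 → 25 < 60
No further defaults.

Dover, Elm, Hale, Jasper, Kent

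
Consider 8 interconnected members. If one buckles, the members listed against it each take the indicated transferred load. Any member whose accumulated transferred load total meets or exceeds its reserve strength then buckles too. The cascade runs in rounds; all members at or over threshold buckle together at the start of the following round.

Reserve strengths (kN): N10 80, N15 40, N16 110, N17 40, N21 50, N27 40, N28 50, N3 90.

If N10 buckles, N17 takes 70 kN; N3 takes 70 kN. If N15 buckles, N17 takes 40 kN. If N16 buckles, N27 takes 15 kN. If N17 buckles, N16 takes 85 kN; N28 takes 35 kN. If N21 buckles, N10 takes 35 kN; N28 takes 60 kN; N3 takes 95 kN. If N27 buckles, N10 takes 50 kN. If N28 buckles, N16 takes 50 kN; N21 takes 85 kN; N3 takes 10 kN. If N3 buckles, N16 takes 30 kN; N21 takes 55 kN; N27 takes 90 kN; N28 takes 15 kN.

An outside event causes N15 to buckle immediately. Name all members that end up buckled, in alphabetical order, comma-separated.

N15, N17

Round 1 — N15 buckles (initial).
  N17: +40 → 40 ≥ 40
Round 2 — N17 buckles.
  N16: +85 → 85 < 110
  N28: +35 → 35 < 50
No further bucklings.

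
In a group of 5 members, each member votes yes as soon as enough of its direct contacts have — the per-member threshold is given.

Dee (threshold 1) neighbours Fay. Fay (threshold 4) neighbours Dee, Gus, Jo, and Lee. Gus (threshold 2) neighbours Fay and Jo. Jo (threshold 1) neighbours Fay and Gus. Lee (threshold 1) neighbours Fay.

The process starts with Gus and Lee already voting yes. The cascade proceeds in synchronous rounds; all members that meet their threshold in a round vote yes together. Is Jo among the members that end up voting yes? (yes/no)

Round 1 — Gus, Lee vote yes (initial).
Round 2 — checking thresholds:
  Fay: 2 of 4 neighbours < 4, not yet.
  Jo: 1 of 2 neighbours ≥ 1, votes yes.
Round 3 — no new yes votes; cascade stops.

yes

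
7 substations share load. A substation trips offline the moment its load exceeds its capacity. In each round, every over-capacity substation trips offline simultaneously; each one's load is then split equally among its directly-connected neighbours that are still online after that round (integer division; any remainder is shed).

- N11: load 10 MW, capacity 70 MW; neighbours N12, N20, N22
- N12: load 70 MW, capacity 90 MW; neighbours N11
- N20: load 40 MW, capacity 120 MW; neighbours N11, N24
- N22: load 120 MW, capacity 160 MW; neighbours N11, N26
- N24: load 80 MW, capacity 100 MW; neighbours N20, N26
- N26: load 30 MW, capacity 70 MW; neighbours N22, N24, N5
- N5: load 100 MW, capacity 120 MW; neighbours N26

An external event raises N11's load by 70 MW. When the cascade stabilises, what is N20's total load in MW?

Round 1 — N11 at 80 > 70. N11 trips offline.
  N11 sheds 80 MW to N12, N20, N22: 26 each (2 lost).
    N12: 70+26 = 96 > 90
    N20: 40+26 = 66 ≤ 120
    N22: 120+26 = 146 ≤ 160
Round 2 — N12 trips offline.
  N12 sheds 96 MW: no online neighbours, lost.
No further trips.

66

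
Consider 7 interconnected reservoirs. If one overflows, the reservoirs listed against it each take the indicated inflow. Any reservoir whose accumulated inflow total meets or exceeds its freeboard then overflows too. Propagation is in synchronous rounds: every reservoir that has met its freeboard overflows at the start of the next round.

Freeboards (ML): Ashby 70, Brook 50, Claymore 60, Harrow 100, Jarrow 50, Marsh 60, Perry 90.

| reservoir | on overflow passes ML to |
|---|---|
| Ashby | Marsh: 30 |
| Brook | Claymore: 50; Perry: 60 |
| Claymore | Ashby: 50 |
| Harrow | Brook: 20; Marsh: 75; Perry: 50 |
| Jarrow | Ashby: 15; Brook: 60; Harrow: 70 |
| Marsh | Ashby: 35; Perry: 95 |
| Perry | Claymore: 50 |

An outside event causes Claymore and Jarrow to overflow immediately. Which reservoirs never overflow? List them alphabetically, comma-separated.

Ashby, Harrow, Marsh, Perry

Round 1 — Claymore, Jarrow overflow (initial).
  Ashby: +50+15 → 65 < 70
  Brook: +60 → 60 ≥ 50
  Harrow: +70 → 70 < 100
Round 2 — Brook overflows.
  Perry: +60 → 60 < 90
No further overflows.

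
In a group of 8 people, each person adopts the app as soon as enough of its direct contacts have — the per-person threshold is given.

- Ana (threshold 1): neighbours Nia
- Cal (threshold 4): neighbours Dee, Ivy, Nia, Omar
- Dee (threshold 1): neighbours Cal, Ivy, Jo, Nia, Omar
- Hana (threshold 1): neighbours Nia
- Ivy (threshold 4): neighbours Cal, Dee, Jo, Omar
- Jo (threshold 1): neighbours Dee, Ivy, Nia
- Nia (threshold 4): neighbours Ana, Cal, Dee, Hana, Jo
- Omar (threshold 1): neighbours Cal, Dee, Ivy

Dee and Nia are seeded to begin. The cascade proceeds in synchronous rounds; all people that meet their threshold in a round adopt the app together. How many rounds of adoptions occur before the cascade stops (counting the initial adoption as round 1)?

2

Round 1 — Dee, Nia adopt the app (initial).
Round 2 — checking thresholds:
  Ana: 1 of 1 neighbours ≥ 1, adopts the app.
  Cal: 2 of 4 neighbours < 4, holds.
  Hana: 1 of 1 neighbours ≥ 1, adopts the app.
  Ivy: 1 of 4 neighbours < 4, holds.
  Jo: 2 of 3 neighbours ≥ 1, adopts the app.
  Omar: 1 of 3 neighbours ≥ 1, adopts the app.
Round 3 — no new adoptions; cascade stops.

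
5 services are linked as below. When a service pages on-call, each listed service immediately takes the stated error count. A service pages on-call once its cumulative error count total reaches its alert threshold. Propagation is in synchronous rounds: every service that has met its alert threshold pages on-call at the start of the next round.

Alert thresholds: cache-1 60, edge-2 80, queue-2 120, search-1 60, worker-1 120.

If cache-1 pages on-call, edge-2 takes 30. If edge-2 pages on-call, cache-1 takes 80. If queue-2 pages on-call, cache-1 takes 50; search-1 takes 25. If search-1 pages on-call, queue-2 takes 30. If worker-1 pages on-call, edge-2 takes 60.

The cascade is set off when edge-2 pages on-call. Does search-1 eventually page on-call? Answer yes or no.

Round 1 — edge-2 pages on-call (initial).
  cache-1: +80 → 80 ≥ 60
Round 2 — cache-1 pages on-call.
No further pages.

no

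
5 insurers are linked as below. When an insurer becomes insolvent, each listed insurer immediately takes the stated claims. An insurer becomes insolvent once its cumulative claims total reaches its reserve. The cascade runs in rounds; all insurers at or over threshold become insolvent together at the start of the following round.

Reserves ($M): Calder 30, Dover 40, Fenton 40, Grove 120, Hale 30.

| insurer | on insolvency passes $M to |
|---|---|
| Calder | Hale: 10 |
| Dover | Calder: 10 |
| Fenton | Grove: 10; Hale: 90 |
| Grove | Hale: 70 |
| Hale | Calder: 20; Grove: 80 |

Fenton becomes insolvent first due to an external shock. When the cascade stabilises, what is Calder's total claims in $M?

20

Round 1 — Fenton becomes insolvent (initial).
  Grove: +10 → 10 < 120
  Hale: +90 → 90 ≥ 30
Round 2 — Hale becomes insolvent.
  Calder: +20 → 20 < 30
  Grove: +80 → 90 < 120
No further insolvencies.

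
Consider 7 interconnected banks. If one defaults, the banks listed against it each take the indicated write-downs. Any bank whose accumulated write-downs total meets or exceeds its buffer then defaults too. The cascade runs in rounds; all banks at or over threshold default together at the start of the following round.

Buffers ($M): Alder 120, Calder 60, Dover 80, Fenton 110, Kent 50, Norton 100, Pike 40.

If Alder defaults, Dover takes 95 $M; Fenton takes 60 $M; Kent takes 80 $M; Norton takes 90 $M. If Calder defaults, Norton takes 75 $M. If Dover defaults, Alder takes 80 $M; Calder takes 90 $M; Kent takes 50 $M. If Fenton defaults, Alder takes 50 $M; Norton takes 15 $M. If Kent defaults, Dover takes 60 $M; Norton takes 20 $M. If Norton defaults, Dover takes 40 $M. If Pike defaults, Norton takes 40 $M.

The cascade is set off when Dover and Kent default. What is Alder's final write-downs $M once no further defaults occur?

Round 1 — Dover, Kent default (initial).
  Alder: +80 → 80 < 120
  Calder: +90 → 90 ≥ 60
  Norton: +20 → 20 < 100
Round 2 — Calder defaults.
  Norton: +75 → 95 < 100
No further defaults.

80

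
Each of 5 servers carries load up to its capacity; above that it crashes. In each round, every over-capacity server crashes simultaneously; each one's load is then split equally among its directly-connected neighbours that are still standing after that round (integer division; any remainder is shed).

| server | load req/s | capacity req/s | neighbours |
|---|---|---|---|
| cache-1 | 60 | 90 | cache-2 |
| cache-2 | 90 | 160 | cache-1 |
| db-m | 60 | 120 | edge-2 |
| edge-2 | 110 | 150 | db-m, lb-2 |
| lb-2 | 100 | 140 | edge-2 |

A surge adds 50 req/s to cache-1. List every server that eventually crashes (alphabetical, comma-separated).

Round 1 — cache-1 at 110 > 90. cache-1 crashes.
  cache-1 sheds 110 req/s to cache-2: 110 each.
    cache-2: 90+110 = 200 > 160
Round 2 — cache-2 crashes.
  cache-2 sheds 200 req/s: no online neighbours, lost.
No further crashes.

cache-1, cache-2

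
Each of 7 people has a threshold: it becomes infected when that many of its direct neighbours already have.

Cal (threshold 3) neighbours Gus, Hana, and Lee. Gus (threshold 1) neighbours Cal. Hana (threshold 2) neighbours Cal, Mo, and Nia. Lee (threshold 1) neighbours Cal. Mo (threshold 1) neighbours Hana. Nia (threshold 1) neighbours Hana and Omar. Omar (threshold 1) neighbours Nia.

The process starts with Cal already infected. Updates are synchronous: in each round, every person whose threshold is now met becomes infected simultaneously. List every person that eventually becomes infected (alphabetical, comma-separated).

Cal, Gus, Lee

Round 1 — Cal becomes infected (initial).
Round 2 — checking thresholds:
  Gus: 1 of 1 neighbours ≥ 1, becomes infected.
  Hana: 1 of 3 neighbours < 2, below threshold.
  Lee: 1 of 1 neighbours ≥ 1, becomes infected.
Round 3 — no new infections; cascade stops.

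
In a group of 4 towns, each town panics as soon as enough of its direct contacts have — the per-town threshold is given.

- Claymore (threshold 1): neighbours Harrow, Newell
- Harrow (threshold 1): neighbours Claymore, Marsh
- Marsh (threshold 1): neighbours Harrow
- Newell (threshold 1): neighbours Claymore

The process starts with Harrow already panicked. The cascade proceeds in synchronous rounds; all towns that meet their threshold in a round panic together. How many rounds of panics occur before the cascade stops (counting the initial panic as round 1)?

Round 1 — Harrow panics (initial).
Round 2 — checking thresholds:
  Claymore: 1 of 2 neighbours ≥ 1, panics.
  Marsh: 1 of 1 neighbours ≥ 1, panics.
Round 3 — checking thresholds:
  Newell: 1 of 1 neighbours ≥ 1, panics.
Round 4 — no new panics; cascade stops.

3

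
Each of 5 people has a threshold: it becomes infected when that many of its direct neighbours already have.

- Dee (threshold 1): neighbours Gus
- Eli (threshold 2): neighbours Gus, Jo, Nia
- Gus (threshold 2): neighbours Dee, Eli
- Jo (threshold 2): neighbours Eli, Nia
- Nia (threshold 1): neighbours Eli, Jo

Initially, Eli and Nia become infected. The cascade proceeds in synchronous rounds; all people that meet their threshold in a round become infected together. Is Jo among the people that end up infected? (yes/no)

yes

Round 1 — Eli, Nia become infected (initial).
Round 2 — checking thresholds:
  Gus: 1 of 2 neighbours < 2, holds.
  Jo: 2 of 2 neighbours ≥ 2, becomes infected.
Round 3 — no new infections; cascade stops.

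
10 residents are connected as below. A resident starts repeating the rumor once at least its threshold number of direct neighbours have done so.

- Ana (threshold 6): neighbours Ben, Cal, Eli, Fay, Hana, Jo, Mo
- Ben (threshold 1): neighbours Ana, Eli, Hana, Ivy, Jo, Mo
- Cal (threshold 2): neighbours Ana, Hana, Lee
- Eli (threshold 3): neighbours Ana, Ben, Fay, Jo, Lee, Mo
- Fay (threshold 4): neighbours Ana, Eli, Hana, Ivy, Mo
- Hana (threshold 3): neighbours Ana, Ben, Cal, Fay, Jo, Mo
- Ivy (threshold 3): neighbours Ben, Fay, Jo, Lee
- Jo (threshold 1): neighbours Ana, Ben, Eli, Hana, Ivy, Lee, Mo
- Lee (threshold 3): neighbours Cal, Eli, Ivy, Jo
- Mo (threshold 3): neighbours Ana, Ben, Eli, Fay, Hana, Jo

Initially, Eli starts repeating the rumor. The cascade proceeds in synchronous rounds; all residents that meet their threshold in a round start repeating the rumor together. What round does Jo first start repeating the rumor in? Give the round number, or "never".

2

Round 1 — Eli starts repeating the rumor (initial).
Round 2 — checking thresholds:
  Ana: 1 of 7 neighbours < 6, below threshold.
  Ben: 1 of 6 neighbours ≥ 1, starts repeating the rumor.
  Fay: 1 of 5 neighbours < 4, below threshold.
  Jo: 1 of 7 neighbours ≥ 1, starts repeating the rumor.
  Lee: 1 of 4 neighbours < 3, below threshold.
  Mo: 1 of 6 neighbours < 3, below threshold.
Round 3 — checking thresholds:
  Ana: 3 of 7 neighbours < 6, below threshold.
  Fay: 1 of 5 neighbours < 4, below threshold.
  Hana: 2 of 6 neighbours < 3, below threshold.
  Ivy: 2 of 4 neighbours < 3, below threshold.
  Lee: 2 of 4 neighbours < 3, below threshold.
  Mo: 3 of 6 neighbours ≥ 3, starts repeating the rumor.
Round 4 — checking thresholds:
  Ana: 4 of 7 neighbours < 6, below threshold.
  Fay: 2 of 5 neighbours < 4, below threshold.
  Hana: 3 of 6 neighbours ≥ 3, starts repeating the rumor.
  Ivy: 2 of 4 neighbours < 3, below threshold.
  Lee: 2 of 4 neighbours < 3, below threshold.
Round 5 — no new spreads; cascade stops.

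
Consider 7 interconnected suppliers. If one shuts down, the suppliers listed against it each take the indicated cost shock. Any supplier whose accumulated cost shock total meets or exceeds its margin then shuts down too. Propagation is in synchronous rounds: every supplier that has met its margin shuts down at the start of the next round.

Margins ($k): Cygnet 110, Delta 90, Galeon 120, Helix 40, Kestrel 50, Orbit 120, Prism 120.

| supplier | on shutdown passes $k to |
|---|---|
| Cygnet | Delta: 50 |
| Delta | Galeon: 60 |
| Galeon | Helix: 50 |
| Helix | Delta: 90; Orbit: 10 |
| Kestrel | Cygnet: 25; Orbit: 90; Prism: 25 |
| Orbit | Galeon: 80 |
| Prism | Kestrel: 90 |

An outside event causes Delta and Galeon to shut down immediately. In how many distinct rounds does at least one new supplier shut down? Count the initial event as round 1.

Round 1 — Delta, Galeon shut down (initial).
  Helix: +50 → 50 ≥ 40
Round 2 — Helix shuts down.
  Orbit: +10 → 10 < 120
No further shutdowns.

2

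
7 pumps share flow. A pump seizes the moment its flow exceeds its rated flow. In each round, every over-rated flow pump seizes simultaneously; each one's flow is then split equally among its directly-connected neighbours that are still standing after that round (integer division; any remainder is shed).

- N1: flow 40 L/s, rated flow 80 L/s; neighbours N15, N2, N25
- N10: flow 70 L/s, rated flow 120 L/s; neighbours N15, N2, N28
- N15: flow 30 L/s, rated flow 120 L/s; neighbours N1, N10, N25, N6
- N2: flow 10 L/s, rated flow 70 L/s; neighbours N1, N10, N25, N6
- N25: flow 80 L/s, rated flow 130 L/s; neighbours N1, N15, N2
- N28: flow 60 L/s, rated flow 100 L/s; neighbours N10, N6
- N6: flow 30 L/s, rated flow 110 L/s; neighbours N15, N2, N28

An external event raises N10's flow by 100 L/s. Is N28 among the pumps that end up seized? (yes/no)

yes

Round 1 — N10 at 170 > 120. N10 seizes.
  N10 sheds 170 L/s to N15, N2, N28: 56 each (2 lost).
    N15: 30+56 = 86 ≤ 120
    N2: 10+56 = 66 ≤ 70
    N28: 60+56 = 116 > 100
Round 2 — N28 seizes.
  N28 sheds 116 L/s to N6: 116 each.
    N6: 30+116 = 146 > 110
Round 3 — N6 seizes.
  N6 sheds 146 L/s to N15, N2: 73 each.
    N15: 86+73 = 159 > 120
    N2: 66+73 = 139 > 70
Round 4 — N15, N2 seize.
  N15 sheds 159 L/s to N1, N25: 79 each (1 lost).
    N1: 40+79 = 119 > 80
    N25: 80+79 = 159 > 130
  N2 sheds 139 L/s to N1, N25: 69 each (1 lost).
    N1: 119+69 = 188 > 80
    N25: 159+69 = 228 > 130
Round 5 — N1, N25 seize.
  N1 sheds 188 L/s: no online neighbours, lost.
  N25 sheds 228 L/s: no online neighbours, lost.
No further seizures.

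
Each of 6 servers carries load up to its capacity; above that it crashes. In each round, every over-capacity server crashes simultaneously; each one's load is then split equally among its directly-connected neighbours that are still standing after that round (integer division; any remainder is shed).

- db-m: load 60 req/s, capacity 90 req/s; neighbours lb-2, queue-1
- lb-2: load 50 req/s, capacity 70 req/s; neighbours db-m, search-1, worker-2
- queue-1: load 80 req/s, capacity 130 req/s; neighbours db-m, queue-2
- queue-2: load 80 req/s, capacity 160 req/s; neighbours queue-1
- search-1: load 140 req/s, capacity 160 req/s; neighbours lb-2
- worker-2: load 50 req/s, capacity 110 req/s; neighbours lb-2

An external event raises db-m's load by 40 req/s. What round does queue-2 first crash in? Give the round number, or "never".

never

Round 1 — db-m at 100 > 90. db-m crashes.
  db-m sheds 100 req/s to lb-2, queue-1: 50 each.
    lb-2: 50+50 = 100 > 70
    queue-1: 80+50 = 130 ≤ 130
Round 2 — lb-2 crashes.
  lb-2 sheds 100 req/s to search-1, worker-2: 50 each.
    search-1: 140+50 = 190 > 160
    worker-2: 50+50 = 100 ≤ 110
Round 3 — search-1 crashes.
  search-1 sheds 190 req/s: no online neighbours, lost.
No further crashes.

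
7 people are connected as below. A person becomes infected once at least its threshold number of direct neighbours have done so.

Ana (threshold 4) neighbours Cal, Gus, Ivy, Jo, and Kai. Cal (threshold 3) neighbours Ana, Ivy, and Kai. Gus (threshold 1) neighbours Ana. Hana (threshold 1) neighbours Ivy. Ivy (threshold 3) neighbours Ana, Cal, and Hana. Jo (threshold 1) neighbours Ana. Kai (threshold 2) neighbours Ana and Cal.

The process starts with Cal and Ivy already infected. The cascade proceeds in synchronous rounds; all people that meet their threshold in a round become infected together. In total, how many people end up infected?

Round 1 — Cal, Ivy become infected (initial).
Round 2 — checking thresholds:
  Ana: 2 of 5 neighbours < 4, below threshold.
  Hana: 1 of 1 neighbours ≥ 1, becomes infected.
  Kai: 1 of 2 neighbours < 2, below threshold.
Round 3 — no new infections; cascade stops.

3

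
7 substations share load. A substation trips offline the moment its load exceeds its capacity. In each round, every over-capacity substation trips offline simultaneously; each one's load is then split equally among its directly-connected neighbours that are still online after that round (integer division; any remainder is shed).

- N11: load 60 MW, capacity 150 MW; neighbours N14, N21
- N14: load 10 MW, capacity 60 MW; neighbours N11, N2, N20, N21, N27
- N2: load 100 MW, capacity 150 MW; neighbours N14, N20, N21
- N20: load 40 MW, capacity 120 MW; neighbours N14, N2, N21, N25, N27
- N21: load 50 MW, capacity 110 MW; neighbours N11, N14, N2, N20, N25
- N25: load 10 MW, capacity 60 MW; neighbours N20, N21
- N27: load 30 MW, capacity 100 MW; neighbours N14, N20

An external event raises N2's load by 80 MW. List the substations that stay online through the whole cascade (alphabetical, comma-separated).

Round 1 — N2 at 180 > 150. N2 trips offline.
  N2 sheds 180 MW to N14, N20, N21: 60 each.
    N14: 10+60 = 70 > 60
    N20: 40+60 = 100 ≤ 120
    N21: 50+60 = 110 ≤ 110
Round 2 — N14 trips offline.
  N14 sheds 70 MW to N11, N20, N21, N27: 17 each (2 lost).
    N11: 60+17 = 77 ≤ 150
    N20: 100+17 = 117 ≤ 120
    N21: 110+17 = 127 > 110
    N27: 30+17 = 47 ≤ 100
Round 3 — N21 trips offline.
  N21 sheds 127 MW to N11, N20, N25: 42 each (1 lost).
    N11: 77+42 = 119 ≤ 150
    N20: 117+42 = 159 > 120
    N25: 10+42 = 52 ≤ 60
Round 4 — N20 trips offline.
  N20 sheds 159 MW to N25, N27: 79 each (1 lost).
    N25: 52+79 = 131 > 60
    N27: 47+79 = 126 > 100
Round 5 — N25, N27 trip offline.
  N25 sheds 131 MW: no online neighbours, lost.
  N27 sheds 126 MW: no online neighbours, lost.
No further trips.

N11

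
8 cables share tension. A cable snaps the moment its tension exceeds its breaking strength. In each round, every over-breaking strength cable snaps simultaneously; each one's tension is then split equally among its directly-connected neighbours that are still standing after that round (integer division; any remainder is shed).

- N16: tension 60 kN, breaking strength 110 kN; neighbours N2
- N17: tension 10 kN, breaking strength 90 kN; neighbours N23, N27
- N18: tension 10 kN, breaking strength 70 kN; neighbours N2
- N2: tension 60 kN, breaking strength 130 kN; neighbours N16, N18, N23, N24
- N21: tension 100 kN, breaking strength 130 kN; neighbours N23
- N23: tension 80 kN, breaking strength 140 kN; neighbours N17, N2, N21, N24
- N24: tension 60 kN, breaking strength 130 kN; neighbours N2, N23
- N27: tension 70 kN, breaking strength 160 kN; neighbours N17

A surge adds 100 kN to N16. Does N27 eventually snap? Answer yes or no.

no

Round 1 — N16 at 160 > 110. N16 snaps.
  N16 sheds 160 kN to N2: 160 each.
    N2: 60+160 = 220 > 130
Round 2 — N2 snaps.
  N2 sheds 220 kN to N18, N23, N24: 73 each (1 lost).
    N18: 10+73 = 83 > 70
    N23: 80+73 = 153 > 140
    N24: 60+73 = 133 > 130
Round 3 — N18, N23, N24 snap.
  N18 sheds 83 kN: no online neighbours, lost.
  N23 sheds 153 kN to N17, N21: 76 each (1 lost).
    N17: 10+76 = 86 ≤ 90
    N21: 100+76 = 176 > 130
  N24 sheds 133 kN: no online neighbours, lost.
Round 4 — N21 snaps.
  N21 sheds 176 kN: no online neighbours, lost.
No further breaks.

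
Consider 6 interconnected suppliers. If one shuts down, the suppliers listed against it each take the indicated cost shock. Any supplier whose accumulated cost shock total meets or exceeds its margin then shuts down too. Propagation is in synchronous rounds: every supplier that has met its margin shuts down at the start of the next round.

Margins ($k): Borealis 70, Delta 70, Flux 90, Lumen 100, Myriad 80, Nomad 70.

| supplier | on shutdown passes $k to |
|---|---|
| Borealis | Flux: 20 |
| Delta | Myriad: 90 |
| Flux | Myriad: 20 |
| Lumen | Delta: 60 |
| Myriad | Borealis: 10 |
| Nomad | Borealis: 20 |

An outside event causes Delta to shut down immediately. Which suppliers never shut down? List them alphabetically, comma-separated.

Borealis, Flux, Lumen, Nomad

Round 1 — Delta shuts down (initial).
  Myriad: +90 → 90 ≥ 80
Round 2 — Myriad shuts down.
  Borealis: +10 → 10 < 70
No further shutdowns.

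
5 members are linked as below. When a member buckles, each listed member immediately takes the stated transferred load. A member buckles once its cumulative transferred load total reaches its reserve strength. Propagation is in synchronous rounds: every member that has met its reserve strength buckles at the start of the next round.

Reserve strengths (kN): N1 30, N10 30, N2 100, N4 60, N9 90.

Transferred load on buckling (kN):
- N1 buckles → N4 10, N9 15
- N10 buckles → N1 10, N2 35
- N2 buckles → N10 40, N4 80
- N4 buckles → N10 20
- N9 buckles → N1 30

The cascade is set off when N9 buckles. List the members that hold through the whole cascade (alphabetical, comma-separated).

Round 1 — N9 buckles (initial).
  N1: +30 → 30 ≥ 30
Round 2 — N1 buckles.
  N4: +10 → 10 < 60
No further bucklings.

N10, N2, N4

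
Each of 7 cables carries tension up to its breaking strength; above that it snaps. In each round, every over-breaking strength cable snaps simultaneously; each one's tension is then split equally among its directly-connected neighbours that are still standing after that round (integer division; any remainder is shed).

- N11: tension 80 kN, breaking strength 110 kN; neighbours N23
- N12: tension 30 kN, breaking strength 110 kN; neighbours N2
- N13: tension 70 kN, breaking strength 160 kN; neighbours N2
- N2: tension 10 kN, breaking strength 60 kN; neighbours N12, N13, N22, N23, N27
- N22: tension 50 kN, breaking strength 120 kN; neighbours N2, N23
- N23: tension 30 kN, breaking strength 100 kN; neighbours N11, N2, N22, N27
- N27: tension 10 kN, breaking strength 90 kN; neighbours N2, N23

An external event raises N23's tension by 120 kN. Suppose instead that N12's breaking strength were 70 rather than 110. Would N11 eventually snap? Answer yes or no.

yes

With N12's breaking strength at 70:
Round 1 — N23 at 150 > 100. N23 snaps.
  N23 sheds 150 kN to N11, N2, N22, N27: 37 each (2 lost).
    N11: 80+37 = 117 > 110
    N2: 10+37 = 47 ≤ 60
    N22: 50+37 = 87 ≤ 120
    N27: 10+37 = 47 ≤ 90
Round 2 — N11 snaps.
  N11 sheds 117 kN: no online neighbours, lost.
No further breaks.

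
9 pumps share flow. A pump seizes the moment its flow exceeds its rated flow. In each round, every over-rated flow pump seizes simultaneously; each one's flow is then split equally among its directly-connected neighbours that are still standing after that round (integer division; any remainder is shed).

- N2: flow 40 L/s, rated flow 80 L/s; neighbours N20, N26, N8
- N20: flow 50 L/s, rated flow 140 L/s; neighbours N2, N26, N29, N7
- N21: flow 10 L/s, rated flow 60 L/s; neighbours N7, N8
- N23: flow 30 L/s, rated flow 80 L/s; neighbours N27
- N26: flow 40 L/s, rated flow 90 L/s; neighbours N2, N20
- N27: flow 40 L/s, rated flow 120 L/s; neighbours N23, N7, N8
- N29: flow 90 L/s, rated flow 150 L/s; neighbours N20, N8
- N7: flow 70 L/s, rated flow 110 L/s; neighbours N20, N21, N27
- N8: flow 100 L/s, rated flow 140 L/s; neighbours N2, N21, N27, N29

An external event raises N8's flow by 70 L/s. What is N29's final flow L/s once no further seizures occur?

132

Round 1 — N8 at 170 > 140. N8 seizes.
  N8 sheds 170 L/s to N2, N21, N27, N29: 42 each (2 lost).
    N2: 40+42 = 82 > 80
    N21: 10+42 = 52 ≤ 60
    N27: 40+42 = 82 ≤ 120
    N29: 90+42 = 132 ≤ 150
Round 2 — N2 seizes.
  N2 sheds 82 L/s to N20, N26: 41 each.
    N20: 50+41 = 91 ≤ 140
    N26: 40+41 = 81 ≤ 90
No further seizures.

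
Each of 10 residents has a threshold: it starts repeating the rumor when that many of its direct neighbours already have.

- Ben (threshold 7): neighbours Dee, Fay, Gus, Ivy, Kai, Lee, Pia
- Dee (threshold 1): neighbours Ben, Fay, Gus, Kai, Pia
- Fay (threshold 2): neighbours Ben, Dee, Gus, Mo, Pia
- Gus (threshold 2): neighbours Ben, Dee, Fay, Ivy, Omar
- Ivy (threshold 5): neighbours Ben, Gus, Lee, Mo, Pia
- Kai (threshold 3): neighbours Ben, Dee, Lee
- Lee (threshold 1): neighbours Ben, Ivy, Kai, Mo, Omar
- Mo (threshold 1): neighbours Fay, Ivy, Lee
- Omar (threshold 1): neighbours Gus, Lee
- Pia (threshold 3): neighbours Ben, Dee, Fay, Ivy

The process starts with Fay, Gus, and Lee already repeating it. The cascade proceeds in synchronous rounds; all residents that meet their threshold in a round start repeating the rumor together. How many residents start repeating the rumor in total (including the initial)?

Round 1 — Fay, Gus, Lee start repeating the rumor (initial).
Round 2 — checking thresholds:
  Ben: 3 of 7 neighbours < 7, not yet.
  Dee: 2 of 5 neighbours ≥ 1, starts repeating the rumor.
  Ivy: 2 of 5 neighbours < 5, not yet.
  Kai: 1 of 3 neighbours < 3, not yet.
  Mo: 2 of 3 neighbours ≥ 1, starts repeating the rumor.
  Omar: 2 of 2 neighbours ≥ 1, starts repeating the rumor.
  Pia: 1 of 4 neighbours < 3, not yet.
Round 3 — no new spreads; cascade stops.

6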